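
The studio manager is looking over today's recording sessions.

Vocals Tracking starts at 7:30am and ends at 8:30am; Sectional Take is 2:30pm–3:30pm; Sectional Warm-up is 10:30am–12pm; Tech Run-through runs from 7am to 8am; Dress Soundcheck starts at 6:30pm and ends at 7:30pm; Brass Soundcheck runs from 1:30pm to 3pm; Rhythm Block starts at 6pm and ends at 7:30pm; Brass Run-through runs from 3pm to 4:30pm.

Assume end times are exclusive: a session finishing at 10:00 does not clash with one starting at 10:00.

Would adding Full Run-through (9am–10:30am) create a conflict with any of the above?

No — it doesn't clash with anything

Tech Run-through: ends 8am at or before Full Run-through starts 9am → clear.
Vocals Tracking: ends 8:30am at or before Full Run-through starts 9am → clear.
Sectional Warm-up: starts 10:30am at or after Full Run-through ends 10:30am → clear.
Brass Soundcheck: starts 1:30pm at or after Full Run-through ends 10:30am → clear.
Sectional Take: starts 2:30pm at or after Full Run-through ends 10:30am → clear.
Brass Run-through: starts 3pm at or after Full Run-through ends 10:30am → clear.
Rhythm Block: starts 6pm at or after Full Run-through ends 10:30am → clear.
Dress Soundcheck: starts 6:30pm at or after Full Run-through ends 10:30am → clear.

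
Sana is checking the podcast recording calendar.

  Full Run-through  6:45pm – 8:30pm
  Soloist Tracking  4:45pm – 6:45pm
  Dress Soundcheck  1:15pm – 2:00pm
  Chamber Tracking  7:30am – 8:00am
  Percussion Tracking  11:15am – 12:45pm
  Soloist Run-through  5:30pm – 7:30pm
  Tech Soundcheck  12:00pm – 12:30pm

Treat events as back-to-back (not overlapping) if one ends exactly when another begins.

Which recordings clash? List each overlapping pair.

Full Run-through & Soloist Run-through, Percussion Tracking & Tech Soundcheck, Soloist Run-through & Soloist Tracking

Sorted by start: Chamber Tracking, Percussion Tracking, Tech Soundcheck, Dress Soundcheck, Soloist Tracking, Soloist Run-through, Full Run-through.
Percussion Tracking starts after Chamber Tracking ends, so nothing later overlaps Chamber Tracking either.
Tech Soundcheck starts before Percussion Tracking ends → Percussion Tracking and Tech Soundcheck overlap.
Dress Soundcheck starts after Percussion Tracking ends, so nothing later overlaps Percussion Tracking either.
Dress Soundcheck starts after Tech Soundcheck ends, so nothing later overlaps Tech Soundcheck either.
Soloist Tracking starts after Dress Soundcheck ends, so nothing later overlaps Dress Soundcheck either.
Soloist Run-through starts before Soloist Tracking ends → Soloist Tracking and Soloist Run-through overlap.
Full Run-through starts exactly when Soloist Tracking ends (back-to-back, no overlap).
Full Run-through starts before Soloist Run-through ends → Soloist Run-through and Full Run-through overlap.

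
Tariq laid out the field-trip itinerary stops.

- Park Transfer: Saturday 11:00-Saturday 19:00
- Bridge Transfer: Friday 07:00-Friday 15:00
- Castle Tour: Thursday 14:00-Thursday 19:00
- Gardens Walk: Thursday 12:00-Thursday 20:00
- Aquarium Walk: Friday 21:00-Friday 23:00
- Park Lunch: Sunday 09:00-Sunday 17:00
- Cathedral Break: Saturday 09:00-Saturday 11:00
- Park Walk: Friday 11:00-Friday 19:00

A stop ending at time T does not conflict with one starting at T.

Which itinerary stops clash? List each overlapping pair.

Two intervals overlap when each starts before the other ends.
Sorted by start: Gardens Walk, Castle Tour, Bridge Transfer, Park Walk, Aquarium Walk, Cathedral Break, Park Transfer, Park Lunch.
Castle Tour starts before Gardens Walk ends → Gardens Walk and Castle Tour overlap.
Bridge Transfer starts after Gardens Walk ends, so nothing later overlaps Gardens Walk either.
Bridge Transfer starts after Castle Tour ends, so nothing later overlaps Castle Tour either.
Park Walk starts before Bridge Transfer ends → Bridge Transfer and Park Walk overlap.
Aquarium Walk starts after Bridge Transfer ends, so nothing later overlaps Bridge Transfer either.
Aquarium Walk starts after Park Walk ends, so nothing later overlaps Park Walk either.
Cathedral Break starts after Aquarium Walk ends, so nothing later overlaps Aquarium Walk either.
Park Transfer starts exactly when Cathedral Break ends (back-to-back, no overlap), so nothing later overlaps Cathedral Break either.
Park Lunch starts after Park Transfer ends.

Bridge Transfer & Park Walk, Castle Tour & Gardens Walk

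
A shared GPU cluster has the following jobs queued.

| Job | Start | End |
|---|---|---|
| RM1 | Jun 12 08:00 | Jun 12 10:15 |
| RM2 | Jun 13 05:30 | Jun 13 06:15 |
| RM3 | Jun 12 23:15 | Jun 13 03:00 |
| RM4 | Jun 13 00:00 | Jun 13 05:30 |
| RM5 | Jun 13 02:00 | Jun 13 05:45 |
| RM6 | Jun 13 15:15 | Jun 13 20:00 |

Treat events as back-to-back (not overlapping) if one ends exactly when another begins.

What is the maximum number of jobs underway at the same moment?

3

Sort all start/end points and keep a running count:
Jun 12 08:00 start RM1 → 1
Jun 12 10:15 end RM1 → 0
Jun 12 23:15 start RM3 → 1
Jun 13 00:00 start RM4 → 2
Jun 13 02:00 start RM5 → 3
Jun 13 03:00 end RM3 → 2
Jun 13 05:30 end RM4 → 1
Jun 13 05:30 start RM2 → 2
Jun 13 05:45 end RM5 → 1
Jun 13 06:15 end RM2 → 0
Jun 13 15:15 start RM6 → 1
Jun 13 20:00 end RM6 → 0
Peak is 3, at Jun 13 02:00 (RM3, RM4, RM5).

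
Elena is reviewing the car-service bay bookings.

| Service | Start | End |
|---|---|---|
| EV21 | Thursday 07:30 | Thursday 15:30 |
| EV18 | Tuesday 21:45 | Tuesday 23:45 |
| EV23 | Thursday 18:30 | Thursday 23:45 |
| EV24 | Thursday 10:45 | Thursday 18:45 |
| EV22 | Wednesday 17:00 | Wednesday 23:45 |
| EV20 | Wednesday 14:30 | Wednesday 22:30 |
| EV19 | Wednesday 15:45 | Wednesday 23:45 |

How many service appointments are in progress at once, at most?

3

Sweep the timeline, counting +1 at each start and −1 at each end (ends before starts at a tie):
Tuesday 21:45 start EV18 → 1
Tuesday 23:45 end EV18 → 0
Wednesday 14:30 start EV20 → 1
Wednesday 15:45 start EV19 → 2
Wednesday 17:00 start EV22 → 3
Wednesday 22:30 end EV20 → 2
Wednesday 23:45 end EV19 → 1
Wednesday 23:45 end EV22 → 0
Thursday 07:30 start EV21 → 1
Thursday 10:45 start EV24 → 2
Thursday 15:30 end EV21 → 1
Thursday 18:30 start EV23 → 2
Thursday 18:45 end EV24 → 1
Thursday 23:45 end EV23 → 0
Peak is 3, at Wednesday 17:00 (EV19, EV20, EV22).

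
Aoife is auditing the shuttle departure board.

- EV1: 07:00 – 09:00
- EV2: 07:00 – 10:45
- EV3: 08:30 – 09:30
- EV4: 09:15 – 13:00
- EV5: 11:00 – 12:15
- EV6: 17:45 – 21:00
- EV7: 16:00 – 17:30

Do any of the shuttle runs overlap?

Check each pair: they overlap iff neither finishes before the other starts.
Sorted by start: EV1, EV2, EV3, EV4, EV5, EV7, EV6.
EV2 starts before EV1 ends → EV1 and EV2 overlap.
That's a conflict, so the schedule is not conflict-free.

Yes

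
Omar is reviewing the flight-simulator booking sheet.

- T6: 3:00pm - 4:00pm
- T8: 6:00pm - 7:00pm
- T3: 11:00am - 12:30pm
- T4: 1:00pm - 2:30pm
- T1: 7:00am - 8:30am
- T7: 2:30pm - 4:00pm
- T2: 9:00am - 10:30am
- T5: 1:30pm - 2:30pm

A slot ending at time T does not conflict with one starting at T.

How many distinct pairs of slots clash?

Sorted by start: T1, T2, T3, T4, T5, T7, T6, T8.
T2 starts after T1 ends, so nothing later overlaps T1 either.
T3 starts after T2 ends, so nothing later overlaps T2 either.
T4 starts after T3 ends, so nothing later overlaps T3 either.
T5 starts before T4 ends → T4 and T5 overlap.
T7 starts exactly when T4 ends (back-to-back, no overlap), so nothing later overlaps T4 either.
T7 starts exactly when T5 ends (back-to-back, no overlap), so nothing later overlaps T5 either.
T6 starts before T7 ends → T7 and T6 overlap.
T8 starts after T7 ends.
T8 starts after T6 ends.
Overlapping pairs: T4 & T5, T6 & T7 — 2 in total.

2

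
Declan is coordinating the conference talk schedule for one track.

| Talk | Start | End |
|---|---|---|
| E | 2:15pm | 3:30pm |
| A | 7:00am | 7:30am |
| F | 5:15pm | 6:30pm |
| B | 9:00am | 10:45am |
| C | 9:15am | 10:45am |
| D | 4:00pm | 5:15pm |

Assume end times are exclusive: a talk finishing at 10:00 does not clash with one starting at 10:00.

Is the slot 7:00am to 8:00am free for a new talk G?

No — it overlaps A

A: starts 7:00am before G ends 8:00am, and ends 7:30am after G starts 7:00am → overlap.
B: starts 9:00am at or after G ends 8:00am → clear.
C: starts 9:15am at or after G ends 8:00am → clear.
E: starts 2:15pm at or after G ends 8:00am → clear.
D: starts 4:00pm at or after G ends 8:00am → clear.
F: starts 5:15pm at or after G ends 8:00am → clear.
G overlaps A.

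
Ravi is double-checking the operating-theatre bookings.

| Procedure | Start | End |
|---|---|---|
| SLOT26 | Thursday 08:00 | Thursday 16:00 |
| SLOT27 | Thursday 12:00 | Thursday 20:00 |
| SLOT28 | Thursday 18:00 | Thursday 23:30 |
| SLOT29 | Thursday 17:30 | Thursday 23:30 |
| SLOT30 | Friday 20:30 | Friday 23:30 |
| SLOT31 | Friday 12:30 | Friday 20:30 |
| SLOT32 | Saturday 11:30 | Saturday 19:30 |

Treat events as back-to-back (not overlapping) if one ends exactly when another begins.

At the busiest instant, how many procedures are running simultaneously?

Sort all start/end points and keep a running count:
Thursday 08:00 start SLOT26 → 1
Thursday 12:00 start SLOT27 → 2
Thursday 16:00 end SLOT26 → 1
Thursday 17:30 start SLOT29 → 2
Thursday 18:00 start SLOT28 → 3
Thursday 20:00 end SLOT27 → 2
Thursday 23:30 end SLOT28 → 1
Thursday 23:30 end SLOT29 → 0
Friday 12:30 start SLOT31 → 1
Friday 20:30 end SLOT31 → 0
Friday 20:30 start SLOT30 → 1
Friday 23:30 end SLOT30 → 0
Saturday 11:30 start SLOT32 → 1
Saturday 19:30 end SLOT32 → 0
Peak is 3, at Thursday 18:00 (SLOT27, SLOT28, SLOT29).

3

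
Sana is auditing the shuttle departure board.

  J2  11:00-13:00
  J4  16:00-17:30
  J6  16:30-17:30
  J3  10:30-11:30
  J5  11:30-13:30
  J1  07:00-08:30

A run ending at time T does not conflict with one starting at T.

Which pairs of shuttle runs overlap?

Sorted by start: J1, J3, J2, J5, J4, J6.
J3 starts after J1 ends; J1 is clear from here.
J2 starts before J3 ends → J3 and J2 overlap.
J5 starts exactly when J3 ends (back-to-back, no overlap); J3 is clear from here.
J5 starts before J2 ends → J2 and J5 overlap.
J4 starts after J2 ends; J2 is clear from here.
J4 starts after J5 ends; J5 is clear from here.
J6 starts before J4 ends → J4 and J6 overlap.

J2 & J3, J2 & J5, J4 & J6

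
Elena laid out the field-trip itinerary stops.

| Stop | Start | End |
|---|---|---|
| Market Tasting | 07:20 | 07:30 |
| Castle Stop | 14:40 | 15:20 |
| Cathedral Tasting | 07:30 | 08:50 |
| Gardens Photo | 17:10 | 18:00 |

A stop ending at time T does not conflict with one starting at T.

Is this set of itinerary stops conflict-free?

Yes

Sorted by start: Market Tasting, Cathedral Tasting, Castle Stop, Gardens Photo.
Cathedral Tasting starts exactly when Market Tasting ends (back-to-back, no overlap), so nothing later overlaps Market Tasting either.
Castle Stop starts after Cathedral Tasting ends, so nothing later overlaps Cathedral Tasting either.
Gardens Photo starts after Castle Stop ends.
Every pair is clear; the schedule has no overlaps.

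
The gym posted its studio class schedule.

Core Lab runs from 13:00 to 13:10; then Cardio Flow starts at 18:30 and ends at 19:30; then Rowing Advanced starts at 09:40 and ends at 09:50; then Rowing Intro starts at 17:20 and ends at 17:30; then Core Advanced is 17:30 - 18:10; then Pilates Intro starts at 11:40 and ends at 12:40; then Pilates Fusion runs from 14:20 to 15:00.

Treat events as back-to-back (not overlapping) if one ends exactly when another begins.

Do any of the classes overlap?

No

Sorted by start: Rowing Advanced, Pilates Intro, Core Lab, Pilates Fusion, Rowing Intro, Core Advanced, Cardio Flow.
Pilates Intro starts after Rowing Advanced ends, so nothing later overlaps Rowing Advanced either.
Core Lab starts after Pilates Intro ends, so nothing later overlaps Pilates Intro either.
Pilates Fusion starts after Core Lab ends, so nothing later overlaps Core Lab either.
Rowing Intro starts after Pilates Fusion ends, so nothing later overlaps Pilates Fusion either.
Core Advanced starts exactly when Rowing Intro ends (back-to-back, no overlap), so nothing later overlaps Rowing Intro either.
Cardio Flow starts after Core Advanced ends.
Every pair is clear; the schedule has no overlaps.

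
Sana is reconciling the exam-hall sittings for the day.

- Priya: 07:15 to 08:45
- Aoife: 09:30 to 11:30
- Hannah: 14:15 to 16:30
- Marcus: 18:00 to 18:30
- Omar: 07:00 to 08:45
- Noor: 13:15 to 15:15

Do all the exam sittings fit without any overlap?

No

Check each pair: they overlap iff neither finishes before the other starts.
Sorted by start: Omar, Priya, Aoife, Noor, Hannah, Marcus.
Priya starts before Omar ends → Omar and Priya overlap.
That's a conflict, so the schedule is not conflict-free.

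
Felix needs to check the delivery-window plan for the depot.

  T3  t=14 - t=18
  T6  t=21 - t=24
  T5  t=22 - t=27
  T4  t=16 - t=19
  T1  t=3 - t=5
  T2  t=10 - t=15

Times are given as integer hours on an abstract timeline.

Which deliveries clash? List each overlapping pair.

Sorted by start: T1, T2, T3, T4, T6, T5.
T2 starts after T1 ends, so T1 has no further overlaps.
T3 starts before T2 ends → T2 and T3 overlap.
T4 starts after T2 ends, so T2 has no further overlaps.
T4 starts before T3 ends → T3 and T4 overlap.
T6 starts after T3 ends, so T3 has no further overlaps.
T6 starts after T4 ends, so T4 has no further overlaps.
T5 starts before T6 ends → T6 and T5 overlap.

T2 & T3, T3 & T4, T5 & T6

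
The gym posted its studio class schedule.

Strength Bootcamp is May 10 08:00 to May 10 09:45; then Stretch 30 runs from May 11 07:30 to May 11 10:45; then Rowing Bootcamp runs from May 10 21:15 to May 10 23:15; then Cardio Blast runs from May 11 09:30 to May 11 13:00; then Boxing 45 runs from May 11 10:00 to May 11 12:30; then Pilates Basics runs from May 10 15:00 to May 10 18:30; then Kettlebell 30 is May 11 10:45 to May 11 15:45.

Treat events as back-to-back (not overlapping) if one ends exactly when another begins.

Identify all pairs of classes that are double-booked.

Sorted by start: Strength Bootcamp, Pilates Basics, Rowing Bootcamp, Stretch 30, Cardio Blast, Boxing 45, Kettlebell 30.
Pilates Basics starts after Strength Bootcamp ends; Strength Bootcamp is clear from here.
Rowing Bootcamp starts after Pilates Basics ends; Pilates Basics is clear from here.
Stretch 30 starts after Rowing Bootcamp ends; Rowing Bootcamp is clear from here.
Cardio Blast starts before Stretch 30 ends → Stretch 30 and Cardio Blast overlap.
Boxing 45 starts before Stretch 30 ends → Stretch 30 and Boxing 45 overlap.
Kettlebell 30 starts exactly when Stretch 30 ends (back-to-back, no overlap).
Boxing 45 starts before Cardio Blast ends → Cardio Blast and Boxing 45 overlap.
Kettlebell 30 starts before Cardio Blast ends → Cardio Blast and Kettlebell 30 overlap.
Kettlebell 30 starts before Boxing 45 ends → Boxing 45 and Kettlebell 30 overlap.

Boxing 45 & Cardio Blast, Boxing 45 & Kettlebell 30, Boxing 45 & Stretch 30, Cardio Blast & Kettlebell 30, Cardio Blast & Stretch 30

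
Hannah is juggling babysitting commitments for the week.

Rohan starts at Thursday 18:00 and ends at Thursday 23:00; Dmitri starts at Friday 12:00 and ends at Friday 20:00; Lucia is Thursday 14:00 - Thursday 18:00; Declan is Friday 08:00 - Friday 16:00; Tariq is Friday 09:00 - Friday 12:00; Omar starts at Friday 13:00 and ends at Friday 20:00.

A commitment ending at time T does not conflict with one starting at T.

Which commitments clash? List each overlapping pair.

Two intervals overlap when each starts before the other ends.
Sorted by start: Lucia, Rohan, Declan, Tariq, Dmitri, Omar.
Rohan starts exactly when Lucia ends (back-to-back, no overlap), so Lucia has no further overlaps.
Declan starts after Rohan ends, so Rohan has no further overlaps.
Tariq starts before Declan ends → Declan and Tariq overlap.
Dmitri starts before Declan ends → Declan and Dmitri overlap.
Omar starts before Declan ends → Declan and Omar overlap.
Dmitri starts exactly when Tariq ends (back-to-back, no overlap), so Tariq has no further overlaps.
Omar starts before Dmitri ends → Dmitri and Omar overlap.

Declan & Dmitri, Declan & Omar, Declan & Tariq, Dmitri & Omar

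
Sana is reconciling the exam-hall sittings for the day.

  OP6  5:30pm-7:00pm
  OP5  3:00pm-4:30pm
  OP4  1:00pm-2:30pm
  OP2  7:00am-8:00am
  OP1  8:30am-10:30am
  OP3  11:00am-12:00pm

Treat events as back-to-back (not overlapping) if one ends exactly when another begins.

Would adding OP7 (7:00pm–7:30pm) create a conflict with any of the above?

OP2: ends 8:00am at or before OP7 starts 7:00pm → clear.
OP1: ends 10:30am at or before OP7 starts 7:00pm → clear.
OP3: ends 12:00pm at or before OP7 starts 7:00pm → clear.
OP4: ends 2:30pm at or before OP7 starts 7:00pm → clear.
OP5: ends 4:30pm at or before OP7 starts 7:00pm → clear.
OP6: ends 7:00pm at or before OP7 starts 7:00pm → clear.

No — it doesn't clash with anything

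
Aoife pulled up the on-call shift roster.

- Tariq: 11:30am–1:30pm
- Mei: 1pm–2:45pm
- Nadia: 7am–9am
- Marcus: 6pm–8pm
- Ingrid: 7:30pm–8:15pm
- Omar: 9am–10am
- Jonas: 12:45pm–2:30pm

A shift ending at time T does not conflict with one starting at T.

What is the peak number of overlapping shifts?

3

Walk through starts and ends in time order (an end at T is processed before a start at T):
7am start Nadia → 1
9am end Nadia → 0
9am start Omar → 1
10am end Omar → 0
11:30am start Tariq → 1
12:45pm start Jonas → 2
1pm start Mei → 3
1:30pm end Tariq → 2
2:30pm end Jonas → 1
2:45pm end Mei → 0
6pm start Marcus → 1
7:30pm start Ingrid → 2
8pm end Marcus → 1
8:15pm end Ingrid → 0
Peak is 3, at 1pm (Jonas, Mei, Tariq).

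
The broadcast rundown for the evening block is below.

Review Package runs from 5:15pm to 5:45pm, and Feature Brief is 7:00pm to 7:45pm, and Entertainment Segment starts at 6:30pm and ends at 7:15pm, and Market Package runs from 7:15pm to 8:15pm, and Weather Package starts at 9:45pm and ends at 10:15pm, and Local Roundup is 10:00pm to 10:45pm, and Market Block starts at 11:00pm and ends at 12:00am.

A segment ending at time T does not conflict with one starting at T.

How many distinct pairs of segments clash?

Sorted by start: Review Package, Entertainment Segment, Feature Brief, Market Package, Weather Package, Local Roundup, Market Block.
Entertainment Segment starts after Review Package ends; Review Package is clear from here.
Feature Brief starts before Entertainment Segment ends → Entertainment Segment and Feature Brief overlap.
Market Package starts exactly when Entertainment Segment ends (back-to-back, no overlap); Entertainment Segment is clear from here.
Market Package starts before Feature Brief ends → Feature Brief and Market Package overlap.
Weather Package starts after Feature Brief ends; Feature Brief is clear from here.
Weather Package starts after Market Package ends; Market Package is clear from here.
Local Roundup starts before Weather Package ends → Weather Package and Local Roundup overlap.
Market Block starts after Weather Package ends.
Market Block starts after Local Roundup ends.
Overlapping pairs: Entertainment Segment & Feature Brief, Feature Brief & Market Package, Local Roundup & Weather Package — 3 in total.

3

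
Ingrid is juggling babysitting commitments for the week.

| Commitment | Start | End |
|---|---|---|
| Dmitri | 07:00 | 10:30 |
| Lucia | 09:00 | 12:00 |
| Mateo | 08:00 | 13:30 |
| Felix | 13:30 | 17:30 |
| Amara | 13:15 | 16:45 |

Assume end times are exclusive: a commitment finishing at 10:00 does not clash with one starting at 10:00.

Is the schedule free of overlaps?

Sorted by start: Dmitri, Mateo, Lucia, Amara, Felix.
Mateo starts before Dmitri ends → Dmitri and Mateo overlap.
That's a conflict, so the schedule is not conflict-free.

No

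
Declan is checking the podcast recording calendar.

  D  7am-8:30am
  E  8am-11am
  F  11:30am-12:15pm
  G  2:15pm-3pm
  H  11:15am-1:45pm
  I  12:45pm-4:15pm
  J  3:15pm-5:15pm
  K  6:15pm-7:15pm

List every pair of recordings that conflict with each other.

Check each pair: they overlap iff neither finishes before the other starts.
Sorted by start: D, E, H, F, I, G, J, K.
E starts before D ends → D and E overlap.
H starts after D ends, so D has no further overlaps.
H starts after E ends, so E has no further overlaps.
F starts before H ends → H and F overlap.
I starts before H ends → H and I overlap.
G starts after H ends, so H has no further overlaps.
I starts after F ends, so F has no further overlaps.
G starts before I ends → I and G overlap.
J starts before I ends → I and J overlap.
K starts after I ends.
J starts after G ends, so G has no further overlaps.
K starts after J ends.

D & E, F & H, G & I, H & I, I & J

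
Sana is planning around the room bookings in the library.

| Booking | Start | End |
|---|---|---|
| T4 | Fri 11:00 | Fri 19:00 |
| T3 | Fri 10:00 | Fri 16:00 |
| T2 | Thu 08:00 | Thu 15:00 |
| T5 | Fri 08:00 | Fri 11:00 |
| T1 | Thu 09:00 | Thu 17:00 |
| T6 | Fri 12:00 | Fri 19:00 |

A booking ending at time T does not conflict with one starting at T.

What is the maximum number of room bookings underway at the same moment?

Walk through starts and ends in time order (an end at T is processed before a start at T):
Thu 08:00 start T2 → 1
Thu 09:00 start T1 → 2
Thu 15:00 end T2 → 1
Thu 17:00 end T1 → 0
Fri 08:00 start T5 → 1
Fri 10:00 start T3 → 2
Fri 11:00 end T5 → 1
Fri 11:00 start T4 → 2
Fri 12:00 start T6 → 3
Fri 16:00 end T3 → 2
Fri 19:00 end T4 → 1
Fri 19:00 end T6 → 0
Peak is 3, at Fri 12:00 (T3, T4, T6).

3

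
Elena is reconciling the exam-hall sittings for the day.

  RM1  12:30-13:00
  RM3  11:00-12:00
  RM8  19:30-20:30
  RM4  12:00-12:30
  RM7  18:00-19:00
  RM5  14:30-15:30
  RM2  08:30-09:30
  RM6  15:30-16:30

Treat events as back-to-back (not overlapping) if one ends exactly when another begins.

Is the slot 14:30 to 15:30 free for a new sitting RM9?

RM2: ends 09:30 at or before RM9 starts 14:30 → clear.
RM3: ends 12:00 at or before RM9 starts 14:30 → clear.
RM4: ends 12:30 at or before RM9 starts 14:30 → clear.
RM1: ends 13:00 at or before RM9 starts 14:30 → clear.
RM5: starts 14:30 before RM9 ends 15:30, and ends 15:30 after RM9 starts 14:30 → overlap.
RM6: starts 15:30 at or after RM9 ends 15:30 → clear.
RM7: starts 18:00 at or after RM9 ends 15:30 → clear.
RM8: starts 19:30 at or after RM9 ends 15:30 → clear.
RM9 overlaps RM5.

No — it overlaps RM5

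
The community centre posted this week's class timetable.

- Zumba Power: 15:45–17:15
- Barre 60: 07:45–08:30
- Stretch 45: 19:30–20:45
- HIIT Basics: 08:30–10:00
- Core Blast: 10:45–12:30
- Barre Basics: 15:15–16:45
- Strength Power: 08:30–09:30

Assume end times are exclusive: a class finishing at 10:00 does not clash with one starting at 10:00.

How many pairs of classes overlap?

2

Sorted by start: Barre 60, Strength Power, HIIT Basics, Core Blast, Barre Basics, Zumba Power, Stretch 45.
Strength Power starts exactly when Barre 60 ends (back-to-back, no overlap) — done with Barre 60.
HIIT Basics starts before Strength Power ends → Strength Power and HIIT Basics overlap.
Core Blast starts after Strength Power ends — done with Strength Power.
Core Blast starts after HIIT Basics ends — done with HIIT Basics.
Barre Basics starts after Core Blast ends — done with Core Blast.
Zumba Power starts before Barre Basics ends → Barre Basics and Zumba Power overlap.
Stretch 45 starts after Barre Basics ends.
Stretch 45 starts after Zumba Power ends.
Overlapping pairs: Barre Basics & Zumba Power, HIIT Basics & Strength Power — 2 in total.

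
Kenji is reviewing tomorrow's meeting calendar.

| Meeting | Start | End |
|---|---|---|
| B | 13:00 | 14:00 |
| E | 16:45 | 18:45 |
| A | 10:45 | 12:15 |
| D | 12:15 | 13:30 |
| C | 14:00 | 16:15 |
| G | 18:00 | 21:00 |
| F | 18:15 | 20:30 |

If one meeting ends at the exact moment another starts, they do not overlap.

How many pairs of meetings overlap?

4

Sorted by start: A, D, B, C, E, G, F.
D starts exactly when A ends (back-to-back, no overlap), so nothing later overlaps A either.
B starts before D ends → D and B overlap.
C starts after D ends, so nothing later overlaps D either.
C starts exactly when B ends (back-to-back, no overlap), so nothing later overlaps B either.
E starts after C ends, so nothing later overlaps C either.
G starts before E ends → E and G overlap.
F starts before E ends → E and F overlap.
F starts before G ends → G and F overlap.
Overlapping pairs: B & D, E & F, E & G, F & G — 4 in total.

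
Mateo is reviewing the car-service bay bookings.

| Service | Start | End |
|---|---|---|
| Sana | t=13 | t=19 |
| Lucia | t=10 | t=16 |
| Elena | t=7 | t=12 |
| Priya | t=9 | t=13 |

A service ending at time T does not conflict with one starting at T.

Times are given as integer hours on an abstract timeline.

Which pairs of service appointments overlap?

Check each pair: they overlap iff neither finishes before the other starts.
Sorted by start: Elena, Priya, Lucia, Sana.
Priya starts before Elena ends → Elena and Priya overlap.
Lucia starts before Elena ends → Elena and Lucia overlap.
Sana starts after Elena ends.
Lucia starts before Priya ends → Priya and Lucia overlap.
Sana starts exactly when Priya ends (back-to-back, no overlap).
Sana starts before Lucia ends → Lucia and Sana overlap.

Elena & Lucia, Elena & Priya, Lucia & Priya, Lucia & Sana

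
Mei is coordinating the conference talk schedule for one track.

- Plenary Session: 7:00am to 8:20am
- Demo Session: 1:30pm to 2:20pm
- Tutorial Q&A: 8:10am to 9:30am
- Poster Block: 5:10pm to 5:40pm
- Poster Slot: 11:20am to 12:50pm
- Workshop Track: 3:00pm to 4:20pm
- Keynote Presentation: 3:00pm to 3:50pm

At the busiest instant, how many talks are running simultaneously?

Sort all start/end points and keep a running count:
7:00am start Plenary Session → 1
8:10am start Tutorial Q&A → 2
8:20am end Plenary Session → 1
9:30am end Tutorial Q&A → 0
11:20am start Poster Slot → 1
12:50pm end Poster Slot → 0
1:30pm start Demo Session → 1
2:20pm end Demo Session → 0
3:00pm start Keynote Presentation → 1
3:00pm start Workshop Track → 2
3:50pm end Keynote Presentation → 1
4:20pm end Workshop Track → 0
5:10pm start Poster Block → 1
5:40pm end Poster Block → 0
Peak is 2, at 8:10am (Plenary Session, Tutorial Q&A).

2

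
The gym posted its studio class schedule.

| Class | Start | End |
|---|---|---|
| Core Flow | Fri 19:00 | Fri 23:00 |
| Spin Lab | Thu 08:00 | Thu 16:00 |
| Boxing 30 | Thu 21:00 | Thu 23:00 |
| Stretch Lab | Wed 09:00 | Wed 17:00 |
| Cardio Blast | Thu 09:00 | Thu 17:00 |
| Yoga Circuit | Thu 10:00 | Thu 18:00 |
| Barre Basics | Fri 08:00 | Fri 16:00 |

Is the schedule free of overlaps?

No

Two intervals overlap when each starts before the other ends.
Sorted by start: Stretch Lab, Spin Lab, Cardio Blast, Yoga Circuit, Boxing 30, Barre Basics, Core Flow.
Spin Lab starts after Stretch Lab ends — done with Stretch Lab.
Cardio Blast starts before Spin Lab ends → Spin Lab and Cardio Blast overlap.
That's a conflict, so the schedule is not conflict-free.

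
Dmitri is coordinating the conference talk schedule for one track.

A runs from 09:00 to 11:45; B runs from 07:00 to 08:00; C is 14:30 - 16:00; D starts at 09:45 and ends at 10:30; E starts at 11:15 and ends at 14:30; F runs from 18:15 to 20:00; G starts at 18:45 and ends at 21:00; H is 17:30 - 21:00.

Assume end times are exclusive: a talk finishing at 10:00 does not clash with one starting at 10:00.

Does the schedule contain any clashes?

Yes

Sorted by start: B, A, D, E, C, H, F, G.
A starts after B ends — done with B.
D starts before A ends → A and D overlap.
That's a conflict, so the schedule is not conflict-free.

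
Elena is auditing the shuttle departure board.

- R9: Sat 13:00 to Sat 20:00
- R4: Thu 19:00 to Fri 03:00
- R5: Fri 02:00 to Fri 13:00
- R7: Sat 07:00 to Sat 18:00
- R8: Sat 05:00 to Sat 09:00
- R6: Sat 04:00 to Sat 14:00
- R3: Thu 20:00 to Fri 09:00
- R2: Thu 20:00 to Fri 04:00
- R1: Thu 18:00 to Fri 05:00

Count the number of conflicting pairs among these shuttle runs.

15

Sorted by start: R1, R4, R2, R3, R5, R6, R8, R7, R9.
R4 starts before R1 ends → R1 and R4 overlap.
R2 starts before R1 ends → R1 and R2 overlap.
R3 starts before R1 ends → R1 and R3 overlap.
R5 starts before R1 ends → R1 and R5 overlap.
R6 starts after R1 ends — done with R1.
R2 starts before R4 ends → R4 and R2 overlap.
R3 starts before R4 ends → R4 and R3 overlap.
R5 starts before R4 ends → R4 and R5 overlap.
R6 starts after R4 ends — done with R4.
R3 starts before R2 ends → R2 and R3 overlap.
R5 starts before R2 ends → R2 and R5 overlap.
R6 starts after R2 ends — done with R2.
R5 starts before R3 ends → R3 and R5 overlap.
R6 starts after R3 ends — done with R3.
R6 starts after R5 ends — done with R5.
R8 starts before R6 ends → R6 and R8 overlap.
R7 starts before R6 ends → R6 and R7 overlap.
R9 starts before R6 ends → R6 and R9 overlap.
R7 starts before R8 ends → R8 and R7 overlap.
R9 starts after R8 ends.
R9 starts before R7 ends → R7 and R9 overlap.
Overlapping pairs: R1 & R2, R1 & R3, R1 & R4, R1 & R5, R2 & R3, R2 & R4, R2 & R5, R3 & R4, R3 & R5, R4 & R5, R6 & R7, R6 & R8, R6 & R9, R7 & R8, R7 & R9 — 15 in total.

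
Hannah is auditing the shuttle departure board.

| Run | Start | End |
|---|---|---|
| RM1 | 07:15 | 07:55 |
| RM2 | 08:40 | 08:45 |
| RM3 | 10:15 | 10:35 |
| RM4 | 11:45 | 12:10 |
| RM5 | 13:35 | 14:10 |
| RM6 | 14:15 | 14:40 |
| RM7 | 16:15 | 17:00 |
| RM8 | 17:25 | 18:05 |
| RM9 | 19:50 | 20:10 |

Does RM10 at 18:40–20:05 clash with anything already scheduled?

Yes — it overlaps RM9

RM1: ends 07:55 at or before RM10 starts 18:40 → clear.
RM2: ends 08:45 at or before RM10 starts 18:40 → clear.
RM3: ends 10:35 at or before RM10 starts 18:40 → clear.
RM4: ends 12:10 at or before RM10 starts 18:40 → clear.
RM5: ends 14:10 at or before RM10 starts 18:40 → clear.
RM6: ends 14:40 at or before RM10 starts 18:40 → clear.
RM7: ends 17:00 at or before RM10 starts 18:40 → clear.
RM8: ends 18:05 at or before RM10 starts 18:40 → clear.
RM9: starts 19:50 before RM10 ends 20:05, and ends 20:10 after RM10 starts 18:40 → overlap.
RM10 overlaps RM9.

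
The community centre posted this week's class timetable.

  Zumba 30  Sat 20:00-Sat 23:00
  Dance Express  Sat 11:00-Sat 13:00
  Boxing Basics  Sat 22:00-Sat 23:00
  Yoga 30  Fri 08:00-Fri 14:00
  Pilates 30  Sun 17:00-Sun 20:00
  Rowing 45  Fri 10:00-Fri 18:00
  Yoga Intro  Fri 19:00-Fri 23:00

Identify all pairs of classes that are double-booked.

Sorted by start: Yoga 30, Rowing 45, Yoga Intro, Dance Express, Zumba 30, Boxing Basics, Pilates 30.
Rowing 45 starts before Yoga 30 ends → Yoga 30 and Rowing 45 overlap.
Yoga Intro starts after Yoga 30 ends — done with Yoga 30.
Yoga Intro starts after Rowing 45 ends — done with Rowing 45.
Dance Express starts after Yoga Intro ends — done with Yoga Intro.
Zumba 30 starts after Dance Express ends — done with Dance Express.
Boxing Basics starts before Zumba 30 ends → Zumba 30 and Boxing Basics overlap.
Pilates 30 starts after Zumba 30 ends.
Pilates 30 starts after Boxing Basics ends.

Boxing Basics & Zumba 30, Rowing 45 & Yoga 30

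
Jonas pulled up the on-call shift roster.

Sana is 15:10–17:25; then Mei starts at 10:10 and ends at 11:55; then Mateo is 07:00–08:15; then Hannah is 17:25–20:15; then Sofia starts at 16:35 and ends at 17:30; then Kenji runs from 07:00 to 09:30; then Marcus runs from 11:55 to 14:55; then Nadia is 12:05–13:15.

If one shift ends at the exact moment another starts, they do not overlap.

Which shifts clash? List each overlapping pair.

Sorted by start: Mateo, Kenji, Mei, Marcus, Nadia, Sana, Sofia, Hannah.
Kenji starts before Mateo ends → Mateo and Kenji overlap.
Mei starts after Mateo ends; Mateo is clear from here.
Mei starts after Kenji ends; Kenji is clear from here.
Marcus starts exactly when Mei ends (back-to-back, no overlap); Mei is clear from here.
Nadia starts before Marcus ends → Marcus and Nadia overlap.
Sana starts after Marcus ends; Marcus is clear from here.
Sana starts after Nadia ends; Nadia is clear from here.
Sofia starts before Sana ends → Sana and Sofia overlap.
Hannah starts exactly when Sana ends (back-to-back, no overlap).
Hannah starts before Sofia ends → Sofia and Hannah overlap.

Hannah & Sofia, Kenji & Mateo, Marcus & Nadia, Sana & Sofia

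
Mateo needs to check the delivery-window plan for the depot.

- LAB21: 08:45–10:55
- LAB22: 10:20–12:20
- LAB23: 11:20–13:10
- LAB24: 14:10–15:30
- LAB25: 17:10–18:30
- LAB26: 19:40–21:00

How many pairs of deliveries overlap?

Check each pair: they overlap iff neither finishes before the other starts.
Sorted by start: LAB21, LAB22, LAB23, LAB24, LAB25, LAB26.
LAB22 starts before LAB21 ends → LAB21 and LAB22 overlap.
LAB23 starts after LAB21 ends, so nothing later overlaps LAB21 either.
LAB23 starts before LAB22 ends → LAB22 and LAB23 overlap.
LAB24 starts after LAB22 ends, so nothing later overlaps LAB22 either.
LAB24 starts after LAB23 ends, so nothing later overlaps LAB23 either.
LAB25 starts after LAB24 ends, so nothing later overlaps LAB24 either.
LAB26 starts after LAB25 ends.
Overlapping pairs: LAB21 & LAB22, LAB22 & LAB23 — 2 in total.

2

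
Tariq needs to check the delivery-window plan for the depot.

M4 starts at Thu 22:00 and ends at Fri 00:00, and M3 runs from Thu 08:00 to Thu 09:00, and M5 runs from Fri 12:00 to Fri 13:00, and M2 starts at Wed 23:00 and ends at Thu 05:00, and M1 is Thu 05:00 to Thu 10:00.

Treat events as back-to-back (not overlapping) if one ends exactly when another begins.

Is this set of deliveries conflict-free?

No

Sorted by start: M2, M1, M3, M4, M5.
M1 starts exactly when M2 ends (back-to-back, no overlap), so nothing later overlaps M2 either.
M3 starts before M1 ends → M1 and M3 overlap.
That's a conflict, so the schedule is not conflict-free.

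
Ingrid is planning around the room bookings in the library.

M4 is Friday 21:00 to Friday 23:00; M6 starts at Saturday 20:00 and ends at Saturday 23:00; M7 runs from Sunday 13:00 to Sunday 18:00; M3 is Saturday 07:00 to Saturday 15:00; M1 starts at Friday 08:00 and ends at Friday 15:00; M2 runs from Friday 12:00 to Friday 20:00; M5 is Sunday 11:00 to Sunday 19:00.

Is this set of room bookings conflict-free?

No

Sorted by start: M1, M2, M4, M3, M6, M5, M7.
M2 starts before M1 ends → M1 and M2 overlap.
That's a conflict, so the schedule is not conflict-free.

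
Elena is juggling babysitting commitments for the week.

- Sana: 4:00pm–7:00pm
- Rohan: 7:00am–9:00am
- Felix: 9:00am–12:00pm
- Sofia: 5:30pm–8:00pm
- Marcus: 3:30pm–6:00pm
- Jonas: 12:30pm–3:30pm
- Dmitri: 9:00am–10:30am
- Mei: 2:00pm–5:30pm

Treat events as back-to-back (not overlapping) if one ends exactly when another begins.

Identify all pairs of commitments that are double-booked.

Sorted by start: Rohan, Felix, Dmitri, Jonas, Mei, Marcus, Sana, Sofia.
Felix starts exactly when Rohan ends (back-to-back, no overlap); Rohan is clear from here.
Dmitri starts before Felix ends → Felix and Dmitri overlap.
Jonas starts after Felix ends; Felix is clear from here.
Jonas starts after Dmitri ends; Dmitri is clear from here.
Mei starts before Jonas ends → Jonas and Mei overlap.
Marcus starts exactly when Jonas ends (back-to-back, no overlap); Jonas is clear from here.
Marcus starts before Mei ends → Mei and Marcus overlap.
Sana starts before Mei ends → Mei and Sana overlap.
Sofia starts exactly when Mei ends (back-to-back, no overlap).
Sana starts before Marcus ends → Marcus and Sana overlap.
Sofia starts before Marcus ends → Marcus and Sofia overlap.
Sofia starts before Sana ends → Sana and Sofia overlap.

Dmitri & Felix, Jonas & Mei, Marcus & Mei, Marcus & Sana, Marcus & Sofia, Mei & Sana, Sana & Sofia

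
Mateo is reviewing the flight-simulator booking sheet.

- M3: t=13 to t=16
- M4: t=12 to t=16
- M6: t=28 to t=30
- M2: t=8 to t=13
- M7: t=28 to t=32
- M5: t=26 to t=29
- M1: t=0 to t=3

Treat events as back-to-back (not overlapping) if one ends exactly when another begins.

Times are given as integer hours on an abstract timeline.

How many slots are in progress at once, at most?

3

Sweep the timeline, counting +1 at each start and −1 at each end (ends before starts at a tie):
t=0 start M1 → 1
t=3 end M1 → 0
t=8 start M2 → 1
t=12 start M4 → 2
t=13 end M2 → 1
t=13 start M3 → 2
t=16 end M3 → 1
t=16 end M4 → 0
t=26 start M5 → 1
t=28 start M6 → 2
t=28 start M7 → 3
t=29 end M5 → 2
t=30 end M6 → 1
t=32 end M7 → 0
Peak is 3, at t=28 (M5, M6, M7).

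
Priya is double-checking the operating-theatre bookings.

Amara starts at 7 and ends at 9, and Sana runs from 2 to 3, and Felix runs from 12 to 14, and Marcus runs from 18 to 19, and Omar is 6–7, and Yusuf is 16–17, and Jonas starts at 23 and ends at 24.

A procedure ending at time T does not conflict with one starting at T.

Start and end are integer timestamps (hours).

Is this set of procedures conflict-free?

Yes

Check each pair: they overlap iff neither finishes before the other starts.
Sorted by start: Sana, Omar, Amara, Felix, Yusuf, Marcus, Jonas.
Omar starts after Sana ends — done with Sana.
Amara starts exactly when Omar ends (back-to-back, no overlap) — done with Omar.
Felix starts after Amara ends — done with Amara.
Yusuf starts after Felix ends — done with Felix.
Marcus starts after Yusuf ends — done with Yusuf.
Jonas starts after Marcus ends.
Every pair is clear; the schedule has no overlaps.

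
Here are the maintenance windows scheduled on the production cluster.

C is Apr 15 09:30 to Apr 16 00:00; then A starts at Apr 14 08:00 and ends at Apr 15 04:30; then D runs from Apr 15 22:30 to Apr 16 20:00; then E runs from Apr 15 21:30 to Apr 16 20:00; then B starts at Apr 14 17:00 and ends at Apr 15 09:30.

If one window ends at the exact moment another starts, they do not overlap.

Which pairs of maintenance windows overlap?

A & B, C & D, C & E, D & E

Sorted by start: A, B, C, E, D.
B starts before A ends → A and B overlap.
C starts after A ends, so nothing later overlaps A either.
C starts exactly when B ends (back-to-back, no overlap), so nothing later overlaps B either.
E starts before C ends → C and E overlap.
D starts before C ends → C and D overlap.
D starts before E ends → E and D overlap.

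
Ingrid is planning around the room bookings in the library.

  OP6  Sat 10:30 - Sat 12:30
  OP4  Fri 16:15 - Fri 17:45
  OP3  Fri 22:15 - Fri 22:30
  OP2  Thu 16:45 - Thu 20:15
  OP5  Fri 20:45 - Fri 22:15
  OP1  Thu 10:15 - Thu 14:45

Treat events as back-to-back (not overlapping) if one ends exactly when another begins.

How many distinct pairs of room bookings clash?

0

Check each pair: they overlap iff neither finishes before the other starts.
Sorted by start: OP1, OP2, OP4, OP5, OP3, OP6.
OP2 starts after OP1 ends; OP1 is clear from here.
OP4 starts after OP2 ends; OP2 is clear from here.
OP5 starts after OP4 ends; OP4 is clear from here.
OP3 starts exactly when OP5 ends (back-to-back, no overlap); OP5 is clear from here.
OP6 starts after OP3 ends.
No pair overlaps.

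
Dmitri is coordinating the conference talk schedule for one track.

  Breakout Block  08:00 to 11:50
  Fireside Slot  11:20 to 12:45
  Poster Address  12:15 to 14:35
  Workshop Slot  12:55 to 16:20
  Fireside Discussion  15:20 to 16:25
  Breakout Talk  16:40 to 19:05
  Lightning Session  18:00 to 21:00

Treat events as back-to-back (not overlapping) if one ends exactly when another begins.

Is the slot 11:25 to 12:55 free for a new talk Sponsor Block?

Breakout Block: starts 08:00 before Sponsor Block ends 12:55, and ends 11:50 after Sponsor Block starts 11:25 → overlap.
Fireside Slot: starts 11:20 before Sponsor Block ends 12:55, and ends 12:45 after Sponsor Block starts 11:25 → overlap.
Poster Address: starts 12:15 before Sponsor Block ends 12:55, and ends 14:35 after Sponsor Block starts 11:25 → overlap.
Workshop Slot: starts 12:55 at or after Sponsor Block ends 12:55 → clear.
Fireside Discussion: starts 15:20 at or after Sponsor Block ends 12:55 → clear.
Breakout Talk: starts 16:40 at or after Sponsor Block ends 12:55 → clear.
Lightning Session: starts 18:00 at or after Sponsor Block ends 12:55 → clear.
Sponsor Block overlaps Breakout Block, Fireside Slot, Poster Address.

No — it overlaps Breakout Block, Fireside Slot, Poster Address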